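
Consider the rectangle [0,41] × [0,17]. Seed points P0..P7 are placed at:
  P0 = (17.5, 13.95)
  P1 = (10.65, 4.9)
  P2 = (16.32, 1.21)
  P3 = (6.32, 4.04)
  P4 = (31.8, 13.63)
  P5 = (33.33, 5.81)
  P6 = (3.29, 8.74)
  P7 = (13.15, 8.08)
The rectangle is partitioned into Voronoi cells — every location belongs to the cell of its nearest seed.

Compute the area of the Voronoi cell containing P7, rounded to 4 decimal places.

Area of P7's cell: 63.1558

1. box [0,41]×[0,17]: [(0, 0) (41, 0) (41, 17) (0, 17)]
2. ⊥bis P7·P0 via (15.325,11.015): [(0, 0) (30.1889, 0) (7.2487, 17) (0, 17)]  |A|=318.2197
3. ⊥bis P7·P1 via (11.9,6.49): [(0, 15.8453) (20.1553, 0) (30.1889, 0) (7.2487, 17) (0, 17)]  |A|=158.536
4. ⊥bis P7·P2 via (14.735,4.645): [(0, 15.8453) (14.4274, 4.5031) (20.396, 7.2571) (7.2487, 17) (0, 17)]  |A|=100.8024
5. ⊥bis P7·P3 via (9.735,6.06): [(7.3777, 10.0453) (14.4274, 4.5031) (20.396, 7.2571) (7.2487, 17) (3.2639, 17)]  |A|=85.1933
6. ⊥bis P7·P4 via (22.475,10.855): [(7.3777, 10.0453) (14.4274, 4.5031) (20.396, 7.2571) (7.2487, 17) (3.2639, 17)]  |A|=85.1933
7. ⊥bis P7·P5 via (23.24,6.945): [(7.3777, 10.0453) (14.4274, 4.5031) (20.396, 7.2571) (7.2487, 17) (3.2639, 17)]  |A|=85.1933
8. ⊥bis P7·P6 via (8.22,8.41): [(8.2819, 9.3344) (14.4274, 4.5031) (20.396, 7.2571) (8.7219, 15.9083)]  |A|=63.1558
9. canonical 4-gon: [(8.2819, 9.3344) (14.4274, 4.5031) (20.396, 7.2571) (8.7219, 15.9083)]
10. shoelace: 63.1558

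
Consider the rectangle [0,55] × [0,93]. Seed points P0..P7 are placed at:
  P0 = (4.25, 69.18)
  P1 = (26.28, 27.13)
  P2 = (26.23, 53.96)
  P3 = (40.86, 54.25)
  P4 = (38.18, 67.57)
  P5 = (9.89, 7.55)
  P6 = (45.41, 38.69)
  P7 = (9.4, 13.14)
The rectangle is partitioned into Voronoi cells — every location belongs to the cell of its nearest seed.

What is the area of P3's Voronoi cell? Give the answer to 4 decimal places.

1. box [0,55]×[0,93]: [(0, 0) (55, 0) (55, 93) (0, 93)]
2. ⊥bis P3·P0 via (22.555,61.715): [(0, 6.4077) (0, 0) (55, 0) (55, 93) (35.3134, 93)]  |A|=3586.065
3. ⊥bis P3·P1 via (33.57,40.69): [(17.5033, 49.3276) (55, 29.169) (55, 93) (35.3134, 93)]  |A|=1626.6065
4. ⊥bis P3·P2 via (33.545,54.105): [(32.8917, 87.0618) (33.8135, 40.5591) (55, 29.169) (55, 93) (35.3134, 93)]  |A|=1251.4132
5. ⊥bis P3·P4 via (39.52,60.91): [(33.4344, 59.6856) (33.8135, 40.5591) (55, 29.169) (55, 64.0246)]  |A|=576.2935
6. ⊥bis P3·P5 via (25.375,30.9): [(33.4344, 59.6856) (33.8135, 40.5591) (55, 29.169) (55, 64.0246)]  |A|=576.2935
7. ⊥bis P3·P6 via (43.135,46.47): [(33.4344, 59.6856) (33.7507, 43.7259) (55, 49.9395) (55, 64.0246)]  |A|=322.4252
8. ⊥bis P3·P7 via (25.13,33.695): [(33.4344, 59.6856) (33.7507, 43.7259) (55, 49.9395) (55, 64.0246)]  |A|=322.4252
9. canonical 4-gon: [(33.4344, 59.6856) (33.7507, 43.7259) (55, 49.9395) (55, 64.0246)]
10. shoelace: 322.4252

Area of P3's cell: 322.4252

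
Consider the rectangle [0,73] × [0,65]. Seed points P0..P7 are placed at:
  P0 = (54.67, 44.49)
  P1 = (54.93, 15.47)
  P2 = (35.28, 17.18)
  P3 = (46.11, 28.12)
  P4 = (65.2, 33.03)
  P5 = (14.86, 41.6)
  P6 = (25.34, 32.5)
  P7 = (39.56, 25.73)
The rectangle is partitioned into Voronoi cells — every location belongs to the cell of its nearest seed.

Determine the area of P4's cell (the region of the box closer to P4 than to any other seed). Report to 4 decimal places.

Area of P4's cell: 364.6780

1. box [0,73]×[0,65]: [(0, 0) (73, 0) (73, 65) (0, 65)]
2. ⊥bis P4·P0 via (59.935,38.76): [(17.7518, 0) (73, 0) (73, 50.7648)]  |A|=1402.3318
3. ⊥bis P4·P1 via (60.065,24.25): [(50.336, 29.94) (73, 16.6849) (73, 50.7648)]  |A|=386.1919
4. ⊥bis P4·P2 via (50.24,25.105): [(50.336, 29.94) (73, 16.6849) (73, 50.7648)]  |A|=386.1919
5. ⊥bis P4·P3 via (55.655,30.575): [(54.7704, 34.0145) (56.789, 26.166) (73, 16.6849) (73, 50.7648)]  |A|=364.678
6. ⊥bis P4·P5 via (40.03,37.315): [(54.7704, 34.0145) (56.789, 26.166) (73, 16.6849) (73, 50.7648)]  |A|=364.678
7. ⊥bis P4·P6 via (45.27,32.765): [(54.7704, 34.0145) (56.789, 26.166) (73, 16.6849) (73, 50.7648)]  |A|=364.678
8. ⊥bis P4·P7 via (52.38,29.38): [(54.7704, 34.0145) (56.789, 26.166) (73, 16.6849) (73, 50.7648)]  |A|=364.678
9. canonical 4-gon: [(54.7704, 34.0145) (56.789, 26.166) (73, 16.6849) (73, 50.7648)]
10. shoelace: 364.678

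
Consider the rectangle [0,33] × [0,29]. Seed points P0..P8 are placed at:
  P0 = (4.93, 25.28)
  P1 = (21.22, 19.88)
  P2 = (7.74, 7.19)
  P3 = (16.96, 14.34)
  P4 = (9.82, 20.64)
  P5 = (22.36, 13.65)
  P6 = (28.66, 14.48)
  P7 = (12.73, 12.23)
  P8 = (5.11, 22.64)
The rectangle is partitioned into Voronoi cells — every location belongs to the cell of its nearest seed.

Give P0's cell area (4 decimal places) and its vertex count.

1. box [0,33]×[0,29]: [(0, 0) (33, 0) (33, 29) (0, 29)]
2. ⊥bis P0·P1 via (13.075,22.58): [(0, 0) (5.5899, 0) (15.2032, 29) (0, 29)]  |A|=301.4999
3. ⊥bis P0·P2 via (6.335,16.235): [(0, 15.251) (11.2234, 16.9943) (15.2032, 29) (0, 29)]  |A|=168.4176
4. ⊥bis P0·P3 via (10.945,19.81): [(0, 15.251) (7.9175, 16.4808) (12.8519, 21.9068) (15.2032, 29) (0, 29)]  |A|=160.7155
5. ⊥bis P0·P4 via (7.375,22.96): [(0, 15.251) (0.0705, 15.2619) (13.1062, 29) (0, 29)]  |A|=90.5116
6. ⊥bis P0·P5 via (13.645,19.465): [(0, 15.251) (0.0705, 15.2619) (13.1062, 29) (0, 29)]  |A|=90.5116
7. ⊥bis P0·P6 via (16.795,19.88): [(0, 15.251) (0.0705, 15.2619) (13.1062, 29) (0, 29)]  |A|=90.5116
8. ⊥bis P0·P7 via (8.83,18.755): [(0, 15.251) (0.0705, 15.2619) (13.1062, 29) (0, 29)]  |A|=90.5116
9. ⊥bis P0·P8 via (5.02,23.96): [(0, 23.6177) (8.5524, 24.2008) (13.1062, 29) (0, 29)]  |A|=54.465
10. canonical 4-gon: [(0, 23.6177) (8.5524, 24.2008) (13.1062, 29) (0, 29)]
11. shoelace: 54.465

Area of P0's cell: 54.4650 (4 vertices)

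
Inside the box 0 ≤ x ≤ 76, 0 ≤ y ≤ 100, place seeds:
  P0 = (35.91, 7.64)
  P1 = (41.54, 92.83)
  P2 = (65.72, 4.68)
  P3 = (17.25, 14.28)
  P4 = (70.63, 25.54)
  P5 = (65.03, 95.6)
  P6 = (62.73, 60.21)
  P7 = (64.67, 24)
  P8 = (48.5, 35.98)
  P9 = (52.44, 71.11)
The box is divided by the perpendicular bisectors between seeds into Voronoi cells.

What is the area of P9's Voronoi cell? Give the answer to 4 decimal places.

1. box [0,76]×[0,100]: [(0, 0) (76, 0) (76, 100) (0, 100)]
2. ⊥bis P9·P0 via (44.175,39.375): [(0, 50.8798) (76, 31.0866) (76, 100) (0, 100)]  |A|=4485.2764
3. ⊥bis P9·P1 via (46.99,81.97): [(0, 58.3885) (0, 50.8798) (76, 31.0866) (76, 96.5284)]  |A|=2772.1182
4. ⊥bis P9·P2 via (59.08,37.895): [(0, 58.3885) (0, 50.8798) (53.8626, 36.852) (76, 41.2775) (76, 96.5284)]  |A|=2659.3179
5. ⊥bis P9·P3 via (34.845,42.695): [(5.2478, 61.022) (37.326, 41.1587) (53.8626, 36.852) (76, 41.2775) (76, 96.5284)]  |A|=2424.8254
6. ⊥bis P9·P4 via (61.535,48.325): [(5.2478, 61.022) (37.326, 41.1587) (41.1118, 40.1728) (76, 54.0989) (76, 96.5284)]  |A|=2136.1959
7. ⊥bis P9·P5 via (58.735,83.355): [(54.2966, 85.6367) (5.2478, 61.022) (37.326, 41.1587) (41.1118, 40.1728) (76, 54.0989) (76, 74.4793)]  |A|=1896.9249
8. ⊥bis P9·P6 via (57.585,65.66): [(70.1259, 77.4991) (54.2966, 85.6367) (5.2478, 61.022) (33.887, 43.2882)]  |A|=1205.6013
9. ⊥bis P9·P7 via (58.555,47.555): [(70.1259, 77.4991) (54.2966, 85.6367) (5.2478, 61.022) (33.887, 43.2882)]  |A|=1205.6013
10. ⊥bis P9·P8 via (50.47,53.545): [(45.359, 54.1182) (70.1259, 77.4991) (54.2966, 85.6367) (5.2478, 61.022) (9.9911, 58.0849)]  |A|=991.331
11. canonical 5-gon: [(45.359, 54.1182) (70.1259, 77.4991) (54.2966, 85.6367) (5.2478, 61.022) (9.9911, 58.0849)]
12. shoelace: 991.331

Area of P9's cell: 991.3310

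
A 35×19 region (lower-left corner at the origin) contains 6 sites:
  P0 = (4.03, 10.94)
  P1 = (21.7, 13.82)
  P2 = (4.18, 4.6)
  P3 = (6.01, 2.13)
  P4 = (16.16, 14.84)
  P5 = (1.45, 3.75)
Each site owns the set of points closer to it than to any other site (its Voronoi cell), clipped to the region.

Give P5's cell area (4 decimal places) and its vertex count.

Area of P5's cell: 21.4719 (5 vertices)

1. box [0,35]×[0,19]: [(0, 0) (35, 0) (35, 19) (0, 19)]
2. ⊥bis P5·P0 via (2.74,7.345): [(0, 8.3282) (0, 0) (23.2092, 0)]  |A|=96.6454
3. ⊥bis P5·P1 via (11.575,8.785): [(14.3656, 3.1734) (0, 8.3282) (0, 0) (15.9436, 0)]  |A|=85.1173
4. ⊥bis P5·P2 via (2.815,4.175): [(1.7133, 7.7134) (0, 8.3282) (0, 0) (4.1149, 0)]  |A|=23.0043
5. ⊥bis P5·P3 via (3.73,2.94): [(3.4473, 2.1442) (1.7133, 7.7134) (0, 8.3282) (0, 0) (2.6855, 0)]  |A|=21.4719
6. ⊥bis P5·P4 via (8.805,9.295): [(3.4473, 2.1442) (1.7133, 7.7134) (0, 8.3282) (0, 0) (2.6855, 0)]  |A|=21.4719
7. canonical 5-gon: [(3.4473, 2.1442) (1.7133, 7.7134) (0, 8.3282) (0, 0) (2.6855, 0)]
8. shoelace: 21.4719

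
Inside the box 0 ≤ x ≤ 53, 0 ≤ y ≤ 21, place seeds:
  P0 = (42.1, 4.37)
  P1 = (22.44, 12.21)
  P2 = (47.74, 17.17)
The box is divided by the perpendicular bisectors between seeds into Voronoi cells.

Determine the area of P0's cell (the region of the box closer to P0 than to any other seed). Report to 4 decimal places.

Area of P0's cell: 246.8360

1. box [0,53]×[0,21]: [(0, 0) (53, 0) (53, 21) (0, 21)]
2. ⊥bis P0·P1 via (32.27,8.29): [(28.9641, 0) (53, 0) (53, 21) (37.3385, 21)]  |A|=416.8227
3. ⊥bis P0·P2 via (44.92,10.77): [(35.0017, 15.1402) (28.9641, 0) (53, 0) (53, 7.2098)]  |A|=246.836
4. canonical 4-gon: [(35.0017, 15.1402) (28.9641, 0) (53, 0) (53, 7.2098)]
5. shoelace: 246.836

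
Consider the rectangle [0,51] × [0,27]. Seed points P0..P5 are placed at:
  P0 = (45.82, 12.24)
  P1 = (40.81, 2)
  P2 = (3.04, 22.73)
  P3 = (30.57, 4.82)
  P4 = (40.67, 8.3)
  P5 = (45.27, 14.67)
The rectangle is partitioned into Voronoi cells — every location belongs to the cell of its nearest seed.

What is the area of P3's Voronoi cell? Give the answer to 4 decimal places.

Area of P3's cell: 432.8090

1. box [0,51]×[0,27]: [(0, 0) (51, 0) (51, 27) (0, 27)]
2. ⊥bis P3·P0 via (38.195,8.53): [(0, 0) (42.3453, 0) (29.2083, 27) (0, 27)]  |A|=965.9739
3. ⊥bis P3·P1 via (35.69,3.41): [(0, 0) (34.7509, 0) (37.4958, 9.9671) (29.2083, 27) (0, 27)]  |A|=928.1267
4. ⊥bis P3·P2 via (16.805,13.775): [(7.8435, 0) (34.7509, 0) (37.4958, 9.9671) (29.2083, 27) (25.4087, 27)]  |A|=479.2221
5. ⊥bis P3·P4 via (35.62,6.56): [(7.8435, 0) (34.7509, 0) (36.141, 5.0478) (28.5773, 27) (25.4087, 27)]  |A|=440.3746
6. ⊥bis P3·P5 via (37.92,9.745): [(7.8435, 0) (34.7509, 0) (36.141, 5.0478) (30.9265, 20.1821) (26.358, 27) (25.4087, 27)]  |A|=432.809
7. canonical 6-gon: [(7.8435, 0) (34.7509, 0) (36.141, 5.0478) (30.9265, 20.1821) (26.358, 27) (25.4087, 27)]
8. shoelace: 432.809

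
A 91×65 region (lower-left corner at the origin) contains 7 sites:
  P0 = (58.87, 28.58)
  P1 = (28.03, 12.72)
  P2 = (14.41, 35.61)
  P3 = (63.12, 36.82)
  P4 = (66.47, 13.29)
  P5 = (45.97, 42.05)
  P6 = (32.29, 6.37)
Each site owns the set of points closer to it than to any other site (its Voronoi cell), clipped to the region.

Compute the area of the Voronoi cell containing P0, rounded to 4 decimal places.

Area of P0's cell: 362.7009

1. box [0,91]×[0,65]: [(0, 0) (91, 0) (91, 65) (0, 65)]
2. ⊥bis P0·P1 via (43.45,20.65): [(54.0696, 0) (91, 0) (91, 65) (20.6423, 65)]  |A|=3486.8643
3. ⊥bis P0·P2 via (36.64,32.095): [(36.8573, 33.4695) (54.0696, 0) (91, 0) (91, 65) (41.8429, 65)]  |A|=3152.6306
4. ⊥bis P0·P3 via (60.995,32.7): [(38.5649, 44.2689) (36.8573, 33.4695) (54.0696, 0) (91, 0) (91, 17.2241)]  |A|=1390.5249
5. ⊥bis P0·P4 via (62.67,20.935): [(73.4329, 26.2848) (38.5649, 44.2689) (36.8573, 33.4695) (47.2461, 13.2684)]  |A|=535.7445
6. ⊥bis P0·P5 via (52.42,35.315): [(73.4329, 26.2848) (53.6469, 36.49) (41.3569, 24.7201) (47.2461, 13.2684)]  |A|=367.4197
7. ⊥bis P0·P6 via (45.58,17.475): [(48.5524, 13.9178) (73.4329, 26.2848) (53.6469, 36.49) (41.3569, 24.7201) (44.287, 19.0224)]  |A|=362.7009
8. canonical 5-gon: [(48.5524, 13.9178) (73.4329, 26.2848) (53.6469, 36.49) (41.3569, 24.7201) (44.287, 19.0224)]
9. shoelace: 362.7009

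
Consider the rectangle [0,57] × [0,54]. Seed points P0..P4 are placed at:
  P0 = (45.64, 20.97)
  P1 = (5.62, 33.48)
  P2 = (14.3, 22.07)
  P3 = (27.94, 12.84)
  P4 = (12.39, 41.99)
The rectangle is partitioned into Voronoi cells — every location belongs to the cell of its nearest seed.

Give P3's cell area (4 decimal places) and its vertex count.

1. box [0,57]×[0,54]: [(0, 0) (57, 0) (57, 54) (0, 54)]
2. ⊥bis P3·P0 via (36.79,16.905): [(0, 0) (44.5548, 0) (19.7514, 54) (0, 54)]  |A|=1736.2698
3. ⊥bis P3·P1 via (16.78,23.16): [(0, 5.0142) (0, 0) (44.5548, 0) (28.2298, 35.5417)]  |A|=862.5521
4. ⊥bis P3·P2 via (21.12,17.455): [(9.3084, 0) (44.5548, 0) (30.3037, 31.0265)]  |A|=546.7867
5. ⊥bis P3·P4 via (20.165,27.415): [(9.3084, 0) (44.5548, 0) (30.3037, 31.0265)]  |A|=546.7867
6. canonical 3-gon: [(9.3084, 0) (44.5548, 0) (30.3037, 31.0265)]
7. shoelace: 546.7867

Area of P3's cell: 546.7867 (3 vertices)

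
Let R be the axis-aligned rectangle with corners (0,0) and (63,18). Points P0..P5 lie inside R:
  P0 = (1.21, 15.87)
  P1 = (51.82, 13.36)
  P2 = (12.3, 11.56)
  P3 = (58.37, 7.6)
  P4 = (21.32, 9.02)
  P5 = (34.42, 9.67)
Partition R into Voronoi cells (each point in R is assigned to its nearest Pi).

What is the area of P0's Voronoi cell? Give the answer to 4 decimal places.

Area of P0's cell: 88.6063

1. box [0,63]×[0,18]: [(0, 0) (63, 0) (63, 18) (0, 18)]
2. ⊥bis P0·P1 via (26.515,14.615): [(0, 0) (25.7902, 0) (26.6829, 18) (0, 18)]  |A|=472.2574
3. ⊥bis P0·P2 via (6.755,13.715): [(0, 0) (1.4248, 0) (8.4203, 18) (0, 18)]  |A|=88.6063
4. ⊥bis P0·P3 via (29.79,11.735): [(0, 0) (1.4248, 0) (8.4203, 18) (0, 18)]  |A|=88.6063
5. ⊥bis P0·P4 via (11.265,12.445): [(0, 0) (1.4248, 0) (8.4203, 18) (0, 18)]  |A|=88.6063
6. ⊥bis P0·P5 via (17.815,12.77): [(0, 0) (1.4248, 0) (8.4203, 18) (0, 18)]  |A|=88.6063
7. canonical 4-gon: [(0, 0) (1.4248, 0) (8.4203, 18) (0, 18)]
8. shoelace: 88.6063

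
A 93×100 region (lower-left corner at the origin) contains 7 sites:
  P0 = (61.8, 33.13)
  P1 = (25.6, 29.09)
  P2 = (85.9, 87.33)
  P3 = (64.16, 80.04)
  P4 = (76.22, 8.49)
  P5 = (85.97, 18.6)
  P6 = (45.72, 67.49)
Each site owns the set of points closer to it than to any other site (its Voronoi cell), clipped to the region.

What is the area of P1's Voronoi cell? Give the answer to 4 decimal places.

1. box [0,93]×[0,100]: [(0, 0) (93, 0) (93, 100) (0, 100)]
2. ⊥bis P1·P0 via (43.7,31.11): [(0, 0) (47.1719, 0) (36.0117, 100) (0, 100)]  |A|=4159.1834
3. ⊥bis P1·P2 via (55.75,58.21): [(0, 0) (47.1719, 0) (38.7062, 75.8567) (15.3877, 100) (0, 100)]  |A|=3910.2167
4. ⊥bis P1·P3 via (44.88,54.565): [(0, 88.5311) (0, 0) (47.1719, 0) (40.732, 57.7043)]  |A|=3164.0367
5. ⊥bis P1·P4 via (50.91,18.79): [(0, 88.5311) (0, 0) (43.2633, 0) (46.3307, 7.5375) (40.732, 57.7043)]  |A|=3149.3062
6. ⊥bis P1·P5 via (55.785,23.845): [(0, 88.5311) (0, 0) (43.2633, 0) (46.3307, 7.5375) (40.732, 57.7043)]  |A|=3149.3062
7. ⊥bis P1·P6 via (35.66,48.29): [(0, 66.9744) (0, 0) (43.2633, 0) (46.3307, 7.5375) (42.1629, 44.8827)]  |A|=2455.79
8. canonical 5-gon: [(0, 66.9744) (0, 0) (43.2633, 0) (46.3307, 7.5375) (42.1629, 44.8827)]
9. shoelace: 2455.79

Area of P1's cell: 2455.7900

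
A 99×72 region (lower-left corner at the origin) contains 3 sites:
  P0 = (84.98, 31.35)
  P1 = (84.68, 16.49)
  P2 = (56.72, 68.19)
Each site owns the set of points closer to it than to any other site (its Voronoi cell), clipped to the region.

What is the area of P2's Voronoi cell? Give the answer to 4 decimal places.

Area of P2's cell: 3655.5381

1. box [0,99]×[0,72]: [(0, 0) (99, 0) (99, 72) (0, 72)]
2. ⊥bis P2·P0 via (70.85,49.77): [(0, 0) (5.9694, 0) (99, 71.3639) (99, 72) (0, 72)]  |A|=3808.4858
3. ⊥bis P2·P1 via (70.7,42.34): [(0, 4.1046) (38.3743, 24.8579) (99, 71.3639) (99, 72) (0, 72)]  |A|=3655.5381
4. canonical 5-gon: [(0, 4.1046) (38.3743, 24.8579) (99, 71.3639) (99, 72) (0, 72)]
5. shoelace: 3655.5381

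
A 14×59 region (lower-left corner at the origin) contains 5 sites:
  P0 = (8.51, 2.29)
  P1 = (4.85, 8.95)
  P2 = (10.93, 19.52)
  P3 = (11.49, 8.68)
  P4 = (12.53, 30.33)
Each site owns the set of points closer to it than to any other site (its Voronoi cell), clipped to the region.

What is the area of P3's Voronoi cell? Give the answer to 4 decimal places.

1. box [0,14]×[0,59]: [(0, 0) (14, 0) (14, 59) (0, 59)]
2. ⊥bis P3·P0 via (10,5.485): [(0, 10.1485) (14, 3.6196) (14, 59) (0, 59)]  |A|=729.6231
3. ⊥bis P3·P1 via (8.17,8.815): [(8.0712, 6.3845) (14, 3.6196) (14, 59) (10.2107, 59)]  |A|=263.8596
4. ⊥bis P3·P2 via (11.21,14.1): [(8.379, 13.9537) (8.0712, 6.3845) (14, 3.6196) (14, 14.2441)]  |A|=52.7244
5. ⊥bis P3·P4 via (12.01,19.505): [(8.379, 13.9537) (8.0712, 6.3845) (14, 3.6196) (14, 14.2441)]  |A|=52.7244
6. canonical 4-gon: [(8.379, 13.9537) (8.0712, 6.3845) (14, 3.6196) (14, 14.2441)]
7. shoelace: 52.7244

Area of P3's cell: 52.7244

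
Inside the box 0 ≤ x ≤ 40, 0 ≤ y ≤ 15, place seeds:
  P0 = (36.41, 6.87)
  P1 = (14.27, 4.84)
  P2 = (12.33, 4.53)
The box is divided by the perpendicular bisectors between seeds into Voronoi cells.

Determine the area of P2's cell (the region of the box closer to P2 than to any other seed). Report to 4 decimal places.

1. box [0,40]×[0,15]: [(0, 0) (40, 0) (40, 15) (0, 15)]
2. ⊥bis P2·P0 via (24.37,5.7): [(0, 0) (24.9239, 0) (23.4663, 15) (0, 15)]  |A|=362.9262
3. ⊥bis P2·P1 via (13.3,4.685): [(0, 0) (14.0486, 0) (11.6517, 15) (0, 15)]  |A|=192.7527
4. canonical 4-gon: [(0, 0) (14.0486, 0) (11.6517, 15) (0, 15)]
5. shoelace: 192.7527

Area of P2's cell: 192.7527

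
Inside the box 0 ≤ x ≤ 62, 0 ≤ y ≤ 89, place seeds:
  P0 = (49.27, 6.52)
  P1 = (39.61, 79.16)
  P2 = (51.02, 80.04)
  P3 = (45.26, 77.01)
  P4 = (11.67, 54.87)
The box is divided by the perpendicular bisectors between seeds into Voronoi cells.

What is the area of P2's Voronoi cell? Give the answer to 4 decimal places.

Area of P2's cell: 352.3532

1. box [0,62]×[0,89]: [(0, 0) (62, 0) (62, 89) (0, 89)]
2. ⊥bis P2·P0 via (50.145,43.28): [(0, 44.4736) (62, 42.9978) (62, 89) (0, 89)]  |A|=2806.386
3. ⊥bis P2·P1 via (45.315,79.6): [(48.1125, 43.3284) (62, 42.9978) (62, 89) (44.59, 89)]  |A|=716.9995
4. ⊥bis P2·P3 via (48.14,78.525): [(44.9268, 84.6332) (62, 52.1773) (62, 89) (44.59, 89)]  |A|=352.3532
5. ⊥bis P2·P4 via (31.345,67.455): [(44.9268, 84.6332) (62, 52.1773) (62, 89) (44.59, 89)]  |A|=352.3532
6. canonical 4-gon: [(44.9268, 84.6332) (62, 52.1773) (62, 89) (44.59, 89)]
7. shoelace: 352.3532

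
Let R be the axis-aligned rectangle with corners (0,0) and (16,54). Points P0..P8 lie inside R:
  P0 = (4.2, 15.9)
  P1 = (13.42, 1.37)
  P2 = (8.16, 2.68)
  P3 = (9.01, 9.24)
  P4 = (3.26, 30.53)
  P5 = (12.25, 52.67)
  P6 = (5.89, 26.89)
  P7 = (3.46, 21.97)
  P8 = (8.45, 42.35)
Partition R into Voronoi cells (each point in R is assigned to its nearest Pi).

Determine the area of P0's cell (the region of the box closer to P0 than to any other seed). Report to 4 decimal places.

Area of P0's cell: 92.9441

1. box [0,16]×[0,54]: [(0, 0) (16, 0) (16, 54) (0, 54)]
2. ⊥bis P0·P1 via (8.81,8.635): [(0, 3.0446) (16, 13.1974) (16, 54) (0, 54)]  |A|=734.0638
3. ⊥bis P0·P2 via (6.18,9.29): [(0, 7.4388) (13.1168, 11.3679) (16, 13.1974) (16, 54) (0, 54)]  |A|=705.2448
4. ⊥bis P0·P3 via (6.605,12.57): [(0, 7.7997) (16, 19.3553) (16, 54) (0, 54)]  |A|=646.76
5. ⊥bis P0·P4 via (3.73,23.215): [(0, 22.9753) (0, 7.7997) (16, 19.3553) (16, 24.0034)]  |A|=158.5897
6. ⊥bis P0·P5 via (8.225,34.285): [(0, 22.9753) (0, 7.7997) (16, 19.3553) (16, 24.0034)]  |A|=158.5897
7. ⊥bis P0·P6 via (5.045,21.395): [(0, 22.1708) (0, 7.7997) (16, 19.3553) (16, 19.7104)]  |A|=117.8095
8. ⊥bis P0·P7 via (3.83,18.935): [(13.4309, 20.1055) (0, 18.4681) (0, 7.7997) (16, 19.3553) (16, 19.7104)]  |A|=92.9441
9. ⊥bis P0·P8 via (6.325,29.125): [(13.4309, 20.1055) (0, 18.4681) (0, 7.7997) (16, 19.3553) (16, 19.7104)]  |A|=92.9441
10. canonical 5-gon: [(13.4309, 20.1055) (0, 18.4681) (0, 7.7997) (16, 19.3553) (16, 19.7104)]
11. shoelace: 92.9441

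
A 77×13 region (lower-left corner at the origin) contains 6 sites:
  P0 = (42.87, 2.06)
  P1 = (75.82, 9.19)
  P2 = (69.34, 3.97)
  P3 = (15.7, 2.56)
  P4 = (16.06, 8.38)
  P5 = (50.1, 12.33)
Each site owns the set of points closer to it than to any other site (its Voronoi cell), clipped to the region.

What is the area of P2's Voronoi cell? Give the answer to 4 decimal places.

Area of P2's cell: 176.8364

1. box [0,77]×[0,13]: [(0, 0) (77, 0) (77, 13) (0, 13)]
2. ⊥bis P2·P0 via (56.105,3.015): [(56.3226, 0) (77, 0) (77, 13) (55.3845, 13)]  |A|=274.9041
3. ⊥bis P2·P1 via (72.58,6.58): [(56.3226, 0) (77, 0) (77, 1.0931) (67.4083, 13) (55.3845, 13)]  |A|=217.8006
4. ⊥bis P2·P3 via (42.52,3.265): [(56.3226, 0) (77, 0) (77, 1.0931) (67.4083, 13) (55.3845, 13)]  |A|=217.8006
5. ⊥bis P2·P4 via (42.7,6.175): [(56.3226, 0) (77, 0) (77, 1.0931) (67.4083, 13) (55.3845, 13)]  |A|=217.8006
6. ⊥bis P2·P5 via (59.72,8.15): [(56.3021, 0.2839) (56.3226, 0) (77, 0) (77, 1.0931) (67.4083, 13) (61.8274, 13)]  |A|=176.8364
7. canonical 6-gon: [(56.3021, 0.2839) (56.3226, 0) (77, 0) (77, 1.0931) (67.4083, 13) (61.8274, 13)]
8. shoelace: 176.8364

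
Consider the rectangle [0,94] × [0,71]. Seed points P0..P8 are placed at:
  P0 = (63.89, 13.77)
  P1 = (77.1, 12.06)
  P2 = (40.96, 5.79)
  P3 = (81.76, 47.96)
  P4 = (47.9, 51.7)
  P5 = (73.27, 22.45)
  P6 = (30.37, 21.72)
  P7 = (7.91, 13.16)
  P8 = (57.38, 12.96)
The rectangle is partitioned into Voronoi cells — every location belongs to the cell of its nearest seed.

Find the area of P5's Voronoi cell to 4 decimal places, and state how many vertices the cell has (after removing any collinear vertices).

Area of P5's cell: 518.7373 (6 vertices)

1. box [0,94]×[0,71]: [(0, 0) (94, 0) (94, 71) (0, 71)]
2. ⊥bis P5·P0 via (68.58,18.11): [(85.3385, 0) (94, 0) (94, 71) (19.637, 71)]  |A|=2947.369
3. ⊥bis P5·P1 via (75.185,17.255): [(70.8499, 15.657) (94, 24.1907) (94, 71) (19.637, 71)]  |A|=2599.555
4. ⊥bis P5·P2 via (57.115,14.12): [(38.0408, 51.112) (70.8499, 15.657) (94, 24.1907) (94, 71) (27.786, 71)]  |A|=2518.5219
5. ⊥bis P5·P3 via (77.515,35.205): [(41.7443, 47.1099) (70.8499, 15.657) (94, 24.1907) (94, 29.7186)]  |A|=632.6905
6. ⊥bis P5·P4 via (60.585,37.075): [(63.7216, 39.7956) (55.2846, 32.4777) (70.8499, 15.657) (94, 24.1907) (94, 29.7186)]  |A|=521.4206
7. ⊥bis P5·P6 via (51.82,22.085): [(63.7216, 39.7956) (55.2846, 32.4777) (70.8499, 15.657) (94, 24.1907) (94, 29.7186)]  |A|=521.4206
8. ⊥bis P5·P7 via (40.59,17.805): [(63.7216, 39.7956) (55.2846, 32.4777) (70.8499, 15.657) (94, 24.1907) (94, 29.7186)]  |A|=521.4206
9. ⊥bis P5·P8 via (65.325,17.705): [(63.7216, 39.7956) (56.0868, 33.1735) (58.7187, 28.7666) (70.8499, 15.657) (94, 24.1907) (94, 29.7186)]  |A|=518.7373
10. canonical 6-gon: [(63.7216, 39.7956) (56.0868, 33.1735) (58.7187, 28.7666) (70.8499, 15.657) (94, 24.1907) (94, 29.7186)]
11. shoelace: 518.7373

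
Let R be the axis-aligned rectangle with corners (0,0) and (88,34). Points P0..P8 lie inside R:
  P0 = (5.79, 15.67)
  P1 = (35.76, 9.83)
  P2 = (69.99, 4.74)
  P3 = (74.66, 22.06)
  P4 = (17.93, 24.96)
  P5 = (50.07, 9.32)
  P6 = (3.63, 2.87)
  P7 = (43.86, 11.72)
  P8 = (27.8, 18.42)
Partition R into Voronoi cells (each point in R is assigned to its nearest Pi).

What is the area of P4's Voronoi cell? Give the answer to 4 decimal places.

1. box [0,88]×[0,34]: [(0, 0) (88, 0) (88, 34) (0, 34)]
2. ⊥bis P4·P0 via (11.86,20.315): [(27.4058, 0) (88, 0) (88, 34) (1.3877, 34)]  |A|=2502.5099
3. ⊥bis P4·P1 via (26.845,17.395): [(20.1406, 9.4941) (40.9355, 34) (1.3877, 34)]  |A|=484.5767
4. ⊥bis P4·P2 via (43.96,14.85): [(20.1406, 9.4941) (40.9355, 34) (1.3877, 34)]  |A|=484.5767
5. ⊥bis P4·P3 via (46.295,23.51): [(20.1406, 9.4941) (40.9355, 34) (1.3877, 34)]  |A|=484.5767
6. ⊥bis P4·P5 via (34,17.14): [(20.1406, 9.4941) (40.9355, 34) (1.3877, 34)]  |A|=484.5767
7. ⊥bis P4·P6 via (10.78,13.915): [(20.1406, 9.4941) (40.9355, 34) (1.3877, 34)]  |A|=484.5767
8. ⊥bis P4·P7 via (30.895,18.34): [(20.1406, 9.4941) (35.8023, 27.9508) (38.8911, 34) (1.3877, 34)]  |A|=478.3931
9. ⊥bis P4·P8 via (22.865,21.69): [(17.2697, 13.2457) (31.0218, 34) (1.3877, 34)]  |A|=307.5171
10. canonical 3-gon: [(17.2697, 13.2457) (31.0218, 34) (1.3877, 34)]
11. shoelace: 307.5171

Area of P4's cell: 307.5171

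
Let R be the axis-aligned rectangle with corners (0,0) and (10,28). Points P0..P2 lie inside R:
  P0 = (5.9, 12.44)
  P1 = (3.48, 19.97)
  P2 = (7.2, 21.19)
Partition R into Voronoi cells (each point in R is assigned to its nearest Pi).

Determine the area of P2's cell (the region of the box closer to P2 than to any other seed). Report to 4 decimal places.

Area of P2's cell: 59.7099

1. box [0,10]×[0,28]: [(0, 0) (10, 0) (10, 28) (0, 28)]
2. ⊥bis P2·P0 via (6.55,16.815): [(0, 17.7881) (10, 16.3024) (10, 28) (0, 28)]  |A|=109.5471
3. ⊥bis P2·P1 via (5.34,20.58): [(6.576, 16.8111) (10, 16.3024) (10, 28) (2.9066, 28)]  |A|=59.7099
4. canonical 4-gon: [(6.576, 16.8111) (10, 16.3024) (10, 28) (2.9066, 28)]
5. shoelace: 59.7099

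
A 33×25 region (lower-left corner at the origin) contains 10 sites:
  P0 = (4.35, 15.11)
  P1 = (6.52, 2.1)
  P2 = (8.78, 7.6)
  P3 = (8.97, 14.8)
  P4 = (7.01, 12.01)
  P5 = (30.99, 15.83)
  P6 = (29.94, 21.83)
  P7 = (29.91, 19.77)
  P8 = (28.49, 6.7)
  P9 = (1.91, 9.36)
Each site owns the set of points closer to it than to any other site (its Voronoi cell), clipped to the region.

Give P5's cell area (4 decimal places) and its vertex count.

1. box [0,33]×[0,25]: [(0, 0) (33, 0) (33, 25) (0, 25)]
2. ⊥bis P5·P0 via (17.67,15.47): [(18.0881, 0) (33, 0) (33, 25) (17.4124, 25)]  |A|=381.2432
3. ⊥bis P5·P1 via (18.755,8.965): [(17.7998, 10.6674) (23.7852, 0) (33, 0) (33, 25) (17.4124, 25)]  |A|=350.8566
4. ⊥bis P5·P2 via (19.885,11.715): [(17.6052, 17.8674) (24.226, 0) (33, 0) (33, 25) (17.4124, 25)]  |A|=326.4088
5. ⊥bis P5·P3 via (19.98,15.315): [(20.1864, 10.9015) (24.226, 0) (33, 0) (33, 25) (19.527, 25)]  |A|=302.9688
6. ⊥bis P5·P4 via (19,13.92): [(20.1864, 10.9015) (24.226, 0) (33, 0) (33, 25) (19.527, 25)]  |A|=302.9688
7. ⊥bis P5·P6 via (30.465,18.83): [(19.902, 16.9815) (20.1864, 10.9015) (24.226, 0) (33, 0) (33, 19.2736)]  |A|=211.4501
8. ⊥bis P5·P7 via (30.45,17.8): [(19.9978, 14.9349) (20.1864, 10.9015) (24.226, 0) (33, 0) (33, 18.499)]  |A|=192.9015
9. ⊥bis P5·P8 via (29.74,11.265): [(19.9978, 14.9349) (20.0453, 13.9196) (33, 10.3723) (33, 18.499)]  |A|=59.3244
10. ⊥bis P5·P9 via (16.45,12.595): [(19.9978, 14.9349) (20.0453, 13.9196) (33, 10.3723) (33, 18.499)]  |A|=59.3244
11. canonical 4-gon: [(19.9978, 14.9349) (20.0453, 13.9196) (33, 10.3723) (33, 18.499)]
12. shoelace: 59.3244

Area of P5's cell: 59.3244 (4 vertices)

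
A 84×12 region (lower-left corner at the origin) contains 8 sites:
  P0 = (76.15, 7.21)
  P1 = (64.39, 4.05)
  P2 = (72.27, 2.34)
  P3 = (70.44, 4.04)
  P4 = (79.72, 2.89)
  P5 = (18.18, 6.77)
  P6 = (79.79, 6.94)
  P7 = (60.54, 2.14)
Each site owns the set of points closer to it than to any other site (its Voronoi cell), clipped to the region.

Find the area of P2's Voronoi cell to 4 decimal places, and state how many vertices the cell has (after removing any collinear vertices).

Area of P2's cell: 25.1151 (4 vertices)

1. box [0,84]×[0,12]: [(0, 0) (84, 0) (84, 12) (0, 12)]
2. ⊥bis P2·P0 via (74.21,4.775): [(0, 0) (80.2034, 0) (65.1415, 12) (0, 12)]  |A|=872.0692
3. ⊥bis P2·P1 via (68.33,3.195): [(67.6367, 0) (80.2034, 0) (69.4891, 8.5362)]  |A|=53.6361
4. ⊥bis P2·P3 via (71.355,3.19): [(68.3916, 0) (80.2034, 0) (73.4155, 5.408)]  |A|=31.9391
5. ⊥bis P2·P4 via (75.995,2.615): [(68.3916, 0) (76.1881, 0) (75.9371, 3.399) (73.4155, 5.408)]  |A|=25.1151
6. ⊥bis P2·P5 via (45.225,4.555): [(68.3916, 0) (76.1881, 0) (75.9371, 3.399) (73.4155, 5.408)]  |A|=25.1151
7. ⊥bis P2·P6 via (76.03,4.64): [(68.3916, 0) (76.1881, 0) (75.9371, 3.399) (73.4155, 5.408)]  |A|=25.1151
8. ⊥bis P2·P7 via (66.405,2.24): [(68.3916, 0) (76.1881, 0) (75.9371, 3.399) (73.4155, 5.408)]  |A|=25.1151
9. canonical 4-gon: [(68.3916, 0) (76.1881, 0) (75.9371, 3.399) (73.4155, 5.408)]
10. shoelace: 25.1151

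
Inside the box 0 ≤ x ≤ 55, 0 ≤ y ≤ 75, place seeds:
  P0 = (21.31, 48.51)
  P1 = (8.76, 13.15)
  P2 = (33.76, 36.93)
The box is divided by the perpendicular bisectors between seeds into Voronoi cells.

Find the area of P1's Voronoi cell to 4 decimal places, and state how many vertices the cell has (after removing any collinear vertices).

Area of P1's cell: 977.6809 (4 vertices)

1. box [0,55]×[0,75]: [(0, 0) (55, 0) (55, 75) (0, 75)]
2. ⊥bis P1·P0 via (15.035,30.83): [(0, 36.1662) (0, 0) (55, 0) (55, 16.6456)]  |A|=1452.3252
3. ⊥bis P1·P2 via (21.26,25.04): [(16.1183, 30.4455) (0, 36.1662) (0, 0) (45.078, 0)]  |A|=977.6809
4. canonical 4-gon: [(16.1183, 30.4455) (0, 36.1662) (0, 0) (45.078, 0)]
5. shoelace: 977.6809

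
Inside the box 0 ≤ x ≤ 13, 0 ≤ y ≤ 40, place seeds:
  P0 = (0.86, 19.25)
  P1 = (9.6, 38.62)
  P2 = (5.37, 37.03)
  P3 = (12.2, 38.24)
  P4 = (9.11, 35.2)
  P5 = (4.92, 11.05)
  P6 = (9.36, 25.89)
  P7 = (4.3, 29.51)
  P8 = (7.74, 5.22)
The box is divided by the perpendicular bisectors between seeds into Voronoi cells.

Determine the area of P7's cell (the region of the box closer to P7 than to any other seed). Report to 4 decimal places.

1. box [0,13]×[0,40]: [(0, 0) (13, 0) (13, 40) (0, 40)]
2. ⊥bis P7·P0 via (2.58,24.38): [(0, 25.245) (13, 20.8864) (13, 40) (0, 40)]  |A|=220.146
3. ⊥bis P7·P1 via (6.95,34.065): [(0, 38.1084) (0, 25.245) (13, 20.8864) (13, 30.5452)]  |A|=146.3944
4. ⊥bis P7·P2 via (4.835,33.27): [(9.4437, 32.6142) (0, 33.958) (0, 25.245) (13, 20.8864) (13, 30.5452)]  |A|=126.7969
5. ⊥bis P7·P3 via (8.25,33.875): [(10.0025, 32.2891) (9.4437, 32.6142) (0, 33.958) (0, 25.245) (13, 20.8864) (13, 29.5766)]  |A|=125.3452
6. ⊥bis P7·P4 via (6.705,32.355): [(5.782, 33.1353) (0, 33.958) (0, 25.245) (13, 20.8864) (13, 27.0336)]  |A|=111.2617
7. ⊥bis P7·P5 via (4.61,20.28): [(5.782, 33.1353) (0, 33.958) (0, 25.245) (13, 20.8864) (13, 27.0336)]  |A|=111.2617
8. ⊥bis P7·P6 via (6.83,27.7): [(8.8581, 30.5349) (5.782, 33.1353) (0, 33.958) (0, 25.245) (4.0921, 23.873)]  |A|=61.7425
9. ⊥bis P7·P8 via (6.02,17.365): [(8.8581, 30.5349) (5.782, 33.1353) (0, 33.958) (0, 25.245) (4.0921, 23.873)]  |A|=61.7425
10. canonical 5-gon: [(8.8581, 30.5349) (5.782, 33.1353) (0, 33.958) (0, 25.245) (4.0921, 23.873)]
11. shoelace: 61.7425

Area of P7's cell: 61.7425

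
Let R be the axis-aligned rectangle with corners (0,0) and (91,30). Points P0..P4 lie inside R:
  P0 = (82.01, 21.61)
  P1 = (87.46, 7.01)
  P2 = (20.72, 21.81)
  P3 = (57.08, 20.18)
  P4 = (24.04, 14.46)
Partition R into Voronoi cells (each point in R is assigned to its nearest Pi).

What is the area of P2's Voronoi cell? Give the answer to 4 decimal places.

1. box [0,91]×[0,30]: [(0, 0) (91, 0) (91, 30) (0, 30)]
2. ⊥bis P2·P0 via (51.365,21.71): [(0, 0) (51.2942, 0) (51.3921, 30) (0, 30)]  |A|=1540.2931
3. ⊥bis P2·P1 via (54.09,14.41): [(0, 0) (50.8945, 0) (51.3001, 1.8292) (51.3921, 30) (0, 30)]  |A|=1539.9276
4. ⊥bis P2·P3 via (38.9,20.995): [(0, 0) (37.9588, 0) (39.3037, 30) (0, 30)]  |A|=1158.9374
5. ⊥bis P2·P4 via (22.38,18.135): [(0, 8.0259) (39.1106, 25.6922) (39.3037, 30) (0, 30)]  |A|=514.3651
6. canonical 4-gon: [(0, 8.0259) (39.1106, 25.6922) (39.3037, 30) (0, 30)]
7. shoelace: 514.3651

Area of P2's cell: 514.3651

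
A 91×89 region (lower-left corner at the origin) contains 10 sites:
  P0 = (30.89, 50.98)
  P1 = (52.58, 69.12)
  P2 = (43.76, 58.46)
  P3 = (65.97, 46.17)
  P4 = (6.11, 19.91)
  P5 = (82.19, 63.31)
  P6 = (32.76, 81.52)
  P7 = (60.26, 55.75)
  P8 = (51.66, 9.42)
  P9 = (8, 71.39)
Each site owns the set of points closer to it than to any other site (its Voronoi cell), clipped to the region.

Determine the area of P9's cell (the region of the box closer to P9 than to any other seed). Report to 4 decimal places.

1. box [0,91]×[0,89]: [(0, 0) (91, 0) (91, 89) (0, 89)]
2. ⊥bis P9·P0 via (19.445,61.185): [(0, 39.3773) (44.2464, 89) (0, 89)]  |A|=1097.814
3. ⊥bis P9·P1 via (30.29,70.255): [(0, 39.3773) (30.457, 73.5351) (31.2445, 89) (0, 89)]  |A|=997.2772
4. ⊥bis P9·P2 via (25.88,64.925): [(0, 39.3773) (27.9947, 70.7736) (30.697, 78.2471) (31.2445, 89) (0, 89)]  |A|=991.8073
5. ⊥bis P9·P3 via (36.985,58.78): [(0, 39.3773) (27.9947, 70.7736) (30.697, 78.2471) (31.2445, 89) (0, 89)]  |A|=991.8073
6. ⊥bis P9·P4 via (7.055,45.65): [(0, 45.909) (5.6395, 45.702) (27.9947, 70.7736) (30.697, 78.2471) (31.2445, 89) (0, 89)]  |A|=973.3895
7. ⊥bis P9·P5 via (45.095,67.35): [(0, 45.909) (5.6395, 45.702) (27.9947, 70.7736) (30.697, 78.2471) (31.2445, 89) (0, 89)]  |A|=973.3895
8. ⊥bis P9·P6 via (20.38,76.455): [(0, 45.909) (5.6395, 45.702) (24.3683, 66.7066) (15.2475, 89) (0, 89)]  |A|=756.1537
9. ⊥bis P9·P7 via (34.13,63.57): [(0, 45.909) (5.6395, 45.702) (24.3683, 66.7066) (15.2475, 89) (0, 89)]  |A|=756.1537
10. ⊥bis P9·P8 via (29.83,40.405): [(0, 45.909) (5.6395, 45.702) (24.3683, 66.7066) (15.2475, 89) (0, 89)]  |A|=756.1537
11. canonical 5-gon: [(0, 45.909) (5.6395, 45.702) (24.3683, 66.7066) (15.2475, 89) (0, 89)]
12. shoelace: 756.1537

Area of P9's cell: 756.1537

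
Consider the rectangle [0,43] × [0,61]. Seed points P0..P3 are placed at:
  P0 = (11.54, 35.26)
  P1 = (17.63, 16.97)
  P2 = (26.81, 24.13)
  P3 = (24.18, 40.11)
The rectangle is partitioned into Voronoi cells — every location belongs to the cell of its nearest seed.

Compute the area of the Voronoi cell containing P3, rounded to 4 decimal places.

1. box [0,43]×[0,61]: [(0, 0) (43, 0) (43, 61) (0, 61)]
2. ⊥bis P3·P0 via (17.86,37.685): [(32.3198, 0) (43, 0) (43, 61) (8.914, 61)]  |A|=1365.3689
3. ⊥bis P3·P1 via (20.905,28.54): [(21.4255, 28.3927) (43, 22.2858) (43, 61) (8.914, 61)]  |A|=973.3471
4. ⊥bis P3·P2 via (25.495,32.12): [(20.322, 31.2686) (43, 35.001) (43, 61) (8.914, 61)]  |A|=801.5153
5. canonical 4-gon: [(20.322, 31.2686) (43, 35.001) (43, 61) (8.914, 61)]
6. shoelace: 801.5153

Area of P3's cell: 801.5153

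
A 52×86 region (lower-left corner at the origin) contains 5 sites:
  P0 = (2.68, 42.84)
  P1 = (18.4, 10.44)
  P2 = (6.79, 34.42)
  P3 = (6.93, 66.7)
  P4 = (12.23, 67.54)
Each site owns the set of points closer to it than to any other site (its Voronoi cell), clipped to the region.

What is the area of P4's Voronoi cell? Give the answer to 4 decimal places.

1. box [0,52]×[0,86]: [(0, 0) (52, 0) (52, 86) (0, 86)]
2. ⊥bis P4·P0 via (7.455,55.19): [(0, 58.0724) (52, 37.9671) (52, 86) (0, 86)]  |A|=1974.9721
3. ⊥bis P4·P1 via (15.315,38.99): [(0, 58.0724) (41.9193, 41.8648) (52, 42.954) (52, 86) (0, 86)]  |A|=1949.8363
4. ⊥bis P4·P2 via (9.51,50.98): [(0, 58.0724) (24.8681, 48.4574) (52, 44.001) (52, 86) (0, 86)]  |A|=1893.1173
5. ⊥bis P4·P3 via (9.58,67.12): [(11.7329, 53.536) (24.8681, 48.4574) (52, 44.001) (52, 86) (6.5877, 86)]  |A|=1622.3493
6. canonical 5-gon: [(11.7329, 53.536) (24.8681, 48.4574) (52, 44.001) (52, 86) (6.5877, 86)]
7. shoelace: 1622.3493

Area of P4's cell: 1622.3493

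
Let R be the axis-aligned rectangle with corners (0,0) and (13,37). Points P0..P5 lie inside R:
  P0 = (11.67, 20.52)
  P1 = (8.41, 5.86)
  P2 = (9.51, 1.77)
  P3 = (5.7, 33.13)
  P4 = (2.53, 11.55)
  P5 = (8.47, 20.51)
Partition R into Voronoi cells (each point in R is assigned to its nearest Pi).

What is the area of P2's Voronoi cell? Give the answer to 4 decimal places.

1. box [0,13]×[0,37]: [(0, 0) (13, 0) (13, 37) (0, 37)]
2. ⊥bis P2·P0 via (10.59,11.145): [(0, 12.365) (0, 0) (13, 0) (13, 10.8674)]  |A|=151.0102
3. ⊥bis P2·P1 via (8.96,3.815): [(0, 1.4052) (0, 0) (13, 0) (13, 4.9016)]  |A|=40.994
4. ⊥bis P2·P3 via (7.605,17.45): [(0, 1.4052) (0, 0) (13, 0) (13, 4.9016)]  |A|=40.994
5. ⊥bis P2·P4 via (6.02,6.66): [(0, 1.4052) (0, 0) (13, 0) (13, 4.9016)]  |A|=40.994
6. ⊥bis P2·P5 via (8.99,11.14): [(0, 1.4052) (0, 0) (13, 0) (13, 4.9016)]  |A|=40.994
7. canonical 4-gon: [(0, 1.4052) (0, 0) (13, 0) (13, 4.9016)]
8. shoelace: 40.994

Area of P2's cell: 40.9940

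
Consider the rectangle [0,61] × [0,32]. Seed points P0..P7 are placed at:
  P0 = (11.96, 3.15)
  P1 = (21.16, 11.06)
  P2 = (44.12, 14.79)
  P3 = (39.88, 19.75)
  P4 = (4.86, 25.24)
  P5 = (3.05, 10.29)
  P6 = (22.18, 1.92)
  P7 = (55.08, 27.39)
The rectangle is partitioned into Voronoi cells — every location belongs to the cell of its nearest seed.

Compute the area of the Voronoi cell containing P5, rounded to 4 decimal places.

Area of P5's cell: 149.0311

1. box [0,61]×[0,32]: [(0, 0) (61, 0) (61, 32) (0, 32)]
2. ⊥bis P5·P0 via (7.505,6.72): [(0, 0) (2.1199, 0) (27.763, 32) (0, 32)]  |A|=478.1279
3. ⊥bis P5·P1 via (12.105,10.675): [(0, 0) (2.1199, 0) (12.0329, 12.3704) (11.1983, 32) (0, 32)]  |A|=315.5482
4. ⊥bis P5·P2 via (23.585,12.54): [(0, 0) (2.1199, 0) (12.0329, 12.3704) (11.1983, 32) (0, 32)]  |A|=315.5482
5. ⊥bis P5·P3 via (21.465,15.02): [(0, 0) (2.1199, 0) (12.0329, 12.3704) (11.1983, 32) (0, 32)]  |A|=315.5482
6. ⊥bis P5·P4 via (3.955,17.765): [(0, 18.2438) (0, 0) (2.1199, 0) (12.0329, 12.3704) (11.8442, 16.8099)]  |A|=149.0311
7. ⊥bis P5·P6 via (12.615,6.105): [(0, 18.2438) (0, 0) (2.1199, 0) (12.0329, 12.3704) (11.8442, 16.8099)]  |A|=149.0311
8. ⊥bis P5·P7 via (29.065,18.84): [(0, 18.2438) (0, 0) (2.1199, 0) (12.0329, 12.3704) (11.8442, 16.8099)]  |A|=149.0311
9. canonical 5-gon: [(0, 18.2438) (0, 0) (2.1199, 0) (12.0329, 12.3704) (11.8442, 16.8099)]
10. shoelace: 149.0311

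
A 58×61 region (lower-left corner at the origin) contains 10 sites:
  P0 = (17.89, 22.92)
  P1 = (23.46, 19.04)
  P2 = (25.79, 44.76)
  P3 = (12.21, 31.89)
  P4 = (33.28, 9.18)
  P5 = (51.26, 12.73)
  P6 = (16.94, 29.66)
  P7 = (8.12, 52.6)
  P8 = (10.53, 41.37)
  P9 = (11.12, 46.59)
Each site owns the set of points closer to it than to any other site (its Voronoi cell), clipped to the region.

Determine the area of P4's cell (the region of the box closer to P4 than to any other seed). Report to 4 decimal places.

1. box [0,58]×[0,61]: [(0, 0) (58, 0) (58, 61) (0, 61)]
2. ⊥bis P4·P0 via (25.585,16.05): [(11.2558, 0) (58, 0) (58, 52.3576)]  |A|=1223.7088
3. ⊥bis P4·P1 via (28.37,14.11): [(14.2025, 0) (58, 0) (58, 43.6198)]  |A|=955.2185
4. ⊥bis P4·P2 via (29.535,26.97): [(44.4309, 30.1058) (14.2025, 0) (58, 0) (58, 32.9622)]  |A|=882.9116
5. ⊥bis P4·P3 via (22.745,20.535): [(44.4309, 30.1058) (14.2025, 0) (58, 0) (58, 32.9622)]  |A|=882.9116
6. ⊥bis P4·P5 via (42.27,10.955): [(39.4653, 25.1603) (14.2025, 0) (44.433, 0)]  |A|=380.3032
7. ⊥bis P4·P6 via (25.11,19.42): [(39.4653, 25.1603) (14.2025, 0) (44.433, 0)]  |A|=380.3032
8. ⊥bis P4·P7 via (20.7,30.89): [(39.4653, 25.1603) (14.2025, 0) (44.433, 0)]  |A|=380.3032
9. ⊥bis P4·P8 via (21.905,25.275): [(39.4653, 25.1603) (14.2025, 0) (44.433, 0)]  |A|=380.3032
10. ⊥bis P4·P9 via (22.2,27.885): [(39.4653, 25.1603) (14.2025, 0) (44.433, 0)]  |A|=380.3032
11. canonical 3-gon: [(39.4653, 25.1603) (14.2025, 0) (44.433, 0)]
12. shoelace: 380.3032

Area of P4's cell: 380.3032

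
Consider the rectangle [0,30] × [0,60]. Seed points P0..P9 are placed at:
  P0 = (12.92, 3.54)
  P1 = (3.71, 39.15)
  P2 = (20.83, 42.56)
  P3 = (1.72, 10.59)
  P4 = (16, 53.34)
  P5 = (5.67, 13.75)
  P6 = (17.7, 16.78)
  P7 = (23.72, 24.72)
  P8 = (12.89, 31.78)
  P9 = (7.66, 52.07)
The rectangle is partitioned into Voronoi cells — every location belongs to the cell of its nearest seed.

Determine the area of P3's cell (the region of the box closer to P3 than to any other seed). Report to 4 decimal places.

1. box [0,30]×[0,60]: [(0, 0) (30, 0) (30, 60) (0, 60)]
2. ⊥bis P3·P0 via (7.32,7.065): [(0, 0) (2.8728, 0) (30, 43.0956) (30, 60) (0, 60)]  |A|=1215.4688
3. ⊥bis P3·P1 via (2.715,24.87): [(0, 25.0592) (0, 0) (2.8728, 0) (17.8632, 23.8145)]  |A|=258.0263
4. ⊥bis P3·P2 via (11.275,26.575): [(15.6332, 23.9699) (0, 25.0592) (0, 0) (2.8728, 0) (17.3246, 22.9589)]  |A|=257.0304
5. ⊥bis P3·P4 via (8.86,31.965): [(15.6332, 23.9699) (0, 25.0592) (0, 0) (2.8728, 0) (17.3246, 22.9589)]  |A|=257.0304
6. ⊥bis P3·P5 via (3.695,12.17): [(0, 16.7888) (0, 0) (2.8728, 0) (7.5221, 7.3861)]  |A|=73.753
7. ⊥bis P3·P6 via (9.71,13.685): [(0, 16.7888) (0, 0) (2.8728, 0) (7.5221, 7.3861)]  |A|=73.753
8. ⊥bis P3·P7 via (12.72,17.655): [(0, 16.7888) (0, 0) (2.8728, 0) (7.5221, 7.3861)]  |A|=73.753
9. ⊥bis P3·P8 via (7.305,21.185): [(0, 16.7888) (0, 0) (2.8728, 0) (7.5221, 7.3861)]  |A|=73.753
10. ⊥bis P3·P9 via (4.69,31.33): [(0, 16.7888) (0, 0) (2.8728, 0) (7.5221, 7.3861)]  |A|=73.753
11. canonical 4-gon: [(0, 16.7888) (0, 0) (2.8728, 0) (7.5221, 7.3861)]
12. shoelace: 73.753

Area of P3's cell: 73.7530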